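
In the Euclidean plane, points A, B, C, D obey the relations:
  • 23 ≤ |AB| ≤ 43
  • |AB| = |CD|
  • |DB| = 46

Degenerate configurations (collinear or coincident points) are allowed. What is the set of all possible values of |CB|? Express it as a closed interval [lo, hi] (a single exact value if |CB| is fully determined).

|AB| ∈ [23, 43]
|BD| ∈ {46}
|CD| ∈ [23, 43]
|AD| ∈ [3, 89]
|BC| ∈ [3, 89]
|AC| ∈ [0, 132]

|CB| ∈ [3, 89]  (≈ [3.0000, 89.0000])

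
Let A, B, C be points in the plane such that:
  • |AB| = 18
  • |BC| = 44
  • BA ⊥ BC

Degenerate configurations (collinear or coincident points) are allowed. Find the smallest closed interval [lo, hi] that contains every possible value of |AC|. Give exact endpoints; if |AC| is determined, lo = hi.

|AC| = 2·√(565)  (≈ 47.5395)

|AB| ∈ {18}
|BC| ∈ {44}
|AC| ∈ {2·√(565)}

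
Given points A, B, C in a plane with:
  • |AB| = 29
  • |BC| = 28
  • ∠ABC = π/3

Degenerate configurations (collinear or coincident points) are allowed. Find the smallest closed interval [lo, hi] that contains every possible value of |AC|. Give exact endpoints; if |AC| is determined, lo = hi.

|AB| ∈ {29}
|BC| ∈ {28}
|AC| ∈ {√(813)}

|AC| = √(813)  (≈ 28.5132)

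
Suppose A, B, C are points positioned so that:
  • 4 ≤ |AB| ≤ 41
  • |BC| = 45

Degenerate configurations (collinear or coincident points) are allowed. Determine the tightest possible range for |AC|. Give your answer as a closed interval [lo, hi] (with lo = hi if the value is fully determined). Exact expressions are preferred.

|AB| ∈ [4, 41]
|BC| ∈ {45}
|AC| ∈ [4, 86]

|AC| ∈ [4, 86]  (≈ [4.0000, 86.0000])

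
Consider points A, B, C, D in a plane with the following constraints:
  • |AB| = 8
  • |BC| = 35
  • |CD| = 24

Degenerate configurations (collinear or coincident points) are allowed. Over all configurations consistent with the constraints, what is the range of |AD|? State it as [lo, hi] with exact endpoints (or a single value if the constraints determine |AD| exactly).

|AB| ∈ {8}
|BC| ∈ {35}
|CD| ∈ {24}
|AC| ∈ [27, 43]
|BD| ∈ [11, 59]
|AD| ∈ [3, 67]

|AD| ∈ [3, 67]  (≈ [3.0000, 67.0000])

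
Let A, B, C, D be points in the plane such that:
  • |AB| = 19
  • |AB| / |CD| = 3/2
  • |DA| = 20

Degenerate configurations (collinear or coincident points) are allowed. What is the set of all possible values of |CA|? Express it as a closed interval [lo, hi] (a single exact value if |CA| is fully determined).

|CA| ∈ [22/3, 98/3]  (≈ [7.3333, 32.6667])

|AB| ∈ {19}
|AD| ∈ {20}
|CD| ∈ {38/3}
|BD| ∈ [1, 39]
|AC| ∈ [22/3, 98/3]
|BC| ∈ [0, 155/3]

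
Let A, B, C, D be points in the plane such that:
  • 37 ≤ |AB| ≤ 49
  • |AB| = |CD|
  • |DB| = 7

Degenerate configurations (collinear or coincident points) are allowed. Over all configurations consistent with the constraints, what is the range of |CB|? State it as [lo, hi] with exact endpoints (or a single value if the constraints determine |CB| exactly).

|CB| ∈ [30, 56]  (≈ [30.0000, 56.0000])

|AB| ∈ [37, 49]
|BD| ∈ {7}
|CD| ∈ [37, 49]
|AD| ∈ [30, 56]
|BC| ∈ [30, 56]
|AC| ∈ [0, 105]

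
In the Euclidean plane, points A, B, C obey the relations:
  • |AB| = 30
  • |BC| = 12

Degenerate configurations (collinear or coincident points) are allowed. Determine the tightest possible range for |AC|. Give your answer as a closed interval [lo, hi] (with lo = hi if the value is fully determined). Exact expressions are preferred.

|AC| ∈ [18, 42]  (≈ [18.0000, 42.0000])

|AB| ∈ {30}
|BC| ∈ {12}
|AC| ∈ [18, 42]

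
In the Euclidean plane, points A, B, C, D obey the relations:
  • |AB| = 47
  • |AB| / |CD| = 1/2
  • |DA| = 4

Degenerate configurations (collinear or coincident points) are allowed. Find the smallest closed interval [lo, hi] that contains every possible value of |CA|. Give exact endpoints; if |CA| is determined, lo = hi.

|AB| ∈ {47}
|AD| ∈ {4}
|CD| ∈ {94}
|BD| ∈ [43, 51]
|AC| ∈ [90, 98]
|BC| ∈ [43, 145]

|CA| ∈ [90, 98]  (≈ [90.0000, 98.0000])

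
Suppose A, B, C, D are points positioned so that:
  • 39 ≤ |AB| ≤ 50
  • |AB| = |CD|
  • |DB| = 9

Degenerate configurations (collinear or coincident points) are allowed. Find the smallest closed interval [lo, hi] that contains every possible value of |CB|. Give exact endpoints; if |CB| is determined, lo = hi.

|AB| ∈ [39, 50]
|BD| ∈ {9}
|CD| ∈ [39, 50]
|AD| ∈ [30, 59]
|BC| ∈ [30, 59]
|AC| ∈ [0, 109]

|CB| ∈ [30, 59]  (≈ [30.0000, 59.0000])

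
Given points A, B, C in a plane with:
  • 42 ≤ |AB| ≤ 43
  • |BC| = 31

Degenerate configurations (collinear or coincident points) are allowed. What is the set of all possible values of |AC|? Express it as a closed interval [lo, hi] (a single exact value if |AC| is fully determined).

|AB| ∈ [42, 43]
|BC| ∈ {31}
|AC| ∈ [11, 74]

|AC| ∈ [11, 74]  (≈ [11.0000, 74.0000])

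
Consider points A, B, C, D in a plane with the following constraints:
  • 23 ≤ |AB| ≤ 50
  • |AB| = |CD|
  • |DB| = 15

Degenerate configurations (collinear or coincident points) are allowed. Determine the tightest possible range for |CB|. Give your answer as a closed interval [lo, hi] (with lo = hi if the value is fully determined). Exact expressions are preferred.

|AB| ∈ [23, 50]
|BD| ∈ {15}
|CD| ∈ [23, 50]
|AD| ∈ [8, 65]
|BC| ∈ [8, 65]
|AC| ∈ [0, 115]

|CB| ∈ [8, 65]  (≈ [8.0000, 65.0000])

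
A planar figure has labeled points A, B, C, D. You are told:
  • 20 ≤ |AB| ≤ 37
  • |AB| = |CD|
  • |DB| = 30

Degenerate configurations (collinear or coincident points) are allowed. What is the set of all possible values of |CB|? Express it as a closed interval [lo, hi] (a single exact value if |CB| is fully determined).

|CB| ∈ [0, 67]  (≈ [0.0000, 67.0000])

|AB| ∈ [20, 37]
|BD| ∈ {30}
|CD| ∈ [20, 37]
|AD| ∈ [0, 67]
|BC| ∈ [0, 67]
|AC| ∈ [0, 104]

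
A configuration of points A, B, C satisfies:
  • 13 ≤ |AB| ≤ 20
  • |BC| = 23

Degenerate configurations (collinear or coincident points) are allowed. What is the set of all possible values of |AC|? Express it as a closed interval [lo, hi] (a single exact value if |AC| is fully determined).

|AC| ∈ [3, 43]  (≈ [3.0000, 43.0000])

|AB| ∈ [13, 20]
|BC| ∈ {23}
|AC| ∈ [3, 43]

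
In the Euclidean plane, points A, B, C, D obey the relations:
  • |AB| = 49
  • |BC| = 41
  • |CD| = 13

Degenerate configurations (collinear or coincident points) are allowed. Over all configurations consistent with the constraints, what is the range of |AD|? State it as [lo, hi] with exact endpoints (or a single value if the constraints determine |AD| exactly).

|AD| ∈ [0, 103]  (≈ [0.0000, 103.0000])

|AB| ∈ {49}
|BC| ∈ {41}
|CD| ∈ {13}
|AC| ∈ [8, 90]
|BD| ∈ [28, 54]
|AD| ∈ [0, 103]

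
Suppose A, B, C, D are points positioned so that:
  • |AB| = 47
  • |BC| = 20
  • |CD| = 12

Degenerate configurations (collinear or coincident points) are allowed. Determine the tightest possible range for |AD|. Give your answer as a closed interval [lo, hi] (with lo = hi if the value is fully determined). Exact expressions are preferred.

|AD| ∈ [15, 79]  (≈ [15.0000, 79.0000])

|AB| ∈ {47}
|BC| ∈ {20}
|CD| ∈ {12}
|AC| ∈ [27, 67]
|BD| ∈ [8, 32]
|AD| ∈ [15, 79]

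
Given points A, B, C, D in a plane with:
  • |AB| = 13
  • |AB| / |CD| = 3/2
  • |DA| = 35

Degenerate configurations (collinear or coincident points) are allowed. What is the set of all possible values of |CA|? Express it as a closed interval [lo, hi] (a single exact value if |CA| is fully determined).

|CA| ∈ [79/3, 131/3]  (≈ [26.3333, 43.6667])

|AB| ∈ {13}
|AD| ∈ {35}
|CD| ∈ {26/3}
|BD| ∈ [22, 48]
|AC| ∈ [79/3, 131/3]
|BC| ∈ [40/3, 170/3]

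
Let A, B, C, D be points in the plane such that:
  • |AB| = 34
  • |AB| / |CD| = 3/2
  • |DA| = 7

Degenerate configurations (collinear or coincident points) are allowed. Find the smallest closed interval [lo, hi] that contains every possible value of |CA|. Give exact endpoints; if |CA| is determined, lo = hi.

|CA| ∈ [47/3, 89/3]  (≈ [15.6667, 29.6667])

|AB| ∈ {34}
|AD| ∈ {7}
|CD| ∈ {68/3}
|BD| ∈ [27, 41]
|AC| ∈ [47/3, 89/3]
|BC| ∈ [13/3, 191/3]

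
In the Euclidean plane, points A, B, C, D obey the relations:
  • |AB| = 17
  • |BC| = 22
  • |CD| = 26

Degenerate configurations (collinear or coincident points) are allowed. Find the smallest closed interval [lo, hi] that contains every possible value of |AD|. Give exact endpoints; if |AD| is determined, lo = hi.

|AB| ∈ {17}
|BC| ∈ {22}
|CD| ∈ {26}
|AC| ∈ [5, 39]
|BD| ∈ [4, 48]
|AD| ∈ [0, 65]

|AD| ∈ [0, 65]  (≈ [0.0000, 65.0000])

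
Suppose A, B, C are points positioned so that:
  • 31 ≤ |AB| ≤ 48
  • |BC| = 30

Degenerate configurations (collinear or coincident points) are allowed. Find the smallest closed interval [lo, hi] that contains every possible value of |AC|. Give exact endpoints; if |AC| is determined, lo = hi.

|AB| ∈ [31, 48]
|BC| ∈ {30}
|AC| ∈ [1, 78]

|AC| ∈ [1, 78]  (≈ [1.0000, 78.0000])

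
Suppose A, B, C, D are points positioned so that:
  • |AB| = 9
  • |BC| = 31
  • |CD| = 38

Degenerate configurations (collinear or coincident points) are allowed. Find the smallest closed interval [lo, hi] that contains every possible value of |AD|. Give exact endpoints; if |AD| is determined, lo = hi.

|AB| ∈ {9}
|BC| ∈ {31}
|CD| ∈ {38}
|AC| ∈ [22, 40]
|BD| ∈ [7, 69]
|AD| ∈ [0, 78]

|AD| ∈ [0, 78]  (≈ [0.0000, 78.0000])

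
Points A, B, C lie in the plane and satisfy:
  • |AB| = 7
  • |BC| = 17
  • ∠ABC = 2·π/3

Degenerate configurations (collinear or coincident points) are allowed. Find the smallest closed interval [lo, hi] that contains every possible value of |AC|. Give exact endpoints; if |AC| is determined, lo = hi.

|AC| = √(457)  (≈ 21.3776)

|AB| ∈ {7}
|BC| ∈ {17}
|AC| ∈ {√(457)}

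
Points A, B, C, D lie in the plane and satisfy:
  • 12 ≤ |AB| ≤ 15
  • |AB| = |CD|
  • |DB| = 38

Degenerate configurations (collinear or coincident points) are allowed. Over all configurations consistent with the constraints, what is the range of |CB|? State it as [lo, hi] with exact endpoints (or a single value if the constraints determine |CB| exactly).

|AB| ∈ [12, 15]
|BD| ∈ {38}
|CD| ∈ [12, 15]
|AD| ∈ [23, 53]
|BC| ∈ [23, 53]
|AC| ∈ [8, 68]

|CB| ∈ [23, 53]  (≈ [23.0000, 53.0000])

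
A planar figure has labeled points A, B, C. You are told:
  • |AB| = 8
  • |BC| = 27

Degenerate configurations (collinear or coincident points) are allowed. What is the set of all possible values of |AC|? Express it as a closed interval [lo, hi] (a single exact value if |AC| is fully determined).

|AC| ∈ [19, 35]  (≈ [19.0000, 35.0000])

|AB| ∈ {8}
|BC| ∈ {27}
|AC| ∈ [19, 35]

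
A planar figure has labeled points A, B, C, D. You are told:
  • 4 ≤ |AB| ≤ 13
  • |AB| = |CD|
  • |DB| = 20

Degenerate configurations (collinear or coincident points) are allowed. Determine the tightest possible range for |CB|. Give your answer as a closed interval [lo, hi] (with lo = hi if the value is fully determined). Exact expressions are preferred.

|AB| ∈ [4, 13]
|BD| ∈ {20}
|CD| ∈ [4, 13]
|AD| ∈ [7, 33]
|BC| ∈ [7, 33]
|AC| ∈ [0, 46]

|CB| ∈ [7, 33]  (≈ [7.0000, 33.0000])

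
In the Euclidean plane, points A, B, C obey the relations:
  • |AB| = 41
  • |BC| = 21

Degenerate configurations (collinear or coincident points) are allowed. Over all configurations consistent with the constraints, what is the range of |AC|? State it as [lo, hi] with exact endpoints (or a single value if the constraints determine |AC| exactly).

|AC| ∈ [20, 62]  (≈ [20.0000, 62.0000])

|AB| ∈ {41}
|BC| ∈ {21}
|AC| ∈ [20, 62]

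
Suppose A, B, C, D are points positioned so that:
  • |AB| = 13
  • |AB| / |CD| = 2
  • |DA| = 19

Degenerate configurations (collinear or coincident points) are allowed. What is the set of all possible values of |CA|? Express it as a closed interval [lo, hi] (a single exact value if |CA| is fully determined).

|AB| ∈ {13}
|AD| ∈ {19}
|CD| ∈ {13/2}
|BD| ∈ [6, 32]
|AC| ∈ [25/2, 51/2]
|BC| ∈ [0, 77/2]

|CA| ∈ [25/2, 51/2]  (≈ [12.5000, 25.5000])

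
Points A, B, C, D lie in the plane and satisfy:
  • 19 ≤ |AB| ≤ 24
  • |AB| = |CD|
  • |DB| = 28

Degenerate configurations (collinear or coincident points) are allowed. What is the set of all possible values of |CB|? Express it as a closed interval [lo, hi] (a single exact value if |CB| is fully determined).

|AB| ∈ [19, 24]
|BD| ∈ {28}
|CD| ∈ [19, 24]
|AD| ∈ [4, 52]
|BC| ∈ [4, 52]
|AC| ∈ [0, 76]

|CB| ∈ [4, 52]  (≈ [4.0000, 52.0000])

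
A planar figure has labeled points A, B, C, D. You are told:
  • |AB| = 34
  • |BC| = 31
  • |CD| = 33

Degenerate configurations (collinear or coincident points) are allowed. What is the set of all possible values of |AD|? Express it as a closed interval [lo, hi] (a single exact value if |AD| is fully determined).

|AD| ∈ [0, 98]  (≈ [0.0000, 98.0000])

|AB| ∈ {34}
|BC| ∈ {31}
|CD| ∈ {33}
|AC| ∈ [3, 65]
|BD| ∈ [2, 64]
|AD| ∈ [0, 98]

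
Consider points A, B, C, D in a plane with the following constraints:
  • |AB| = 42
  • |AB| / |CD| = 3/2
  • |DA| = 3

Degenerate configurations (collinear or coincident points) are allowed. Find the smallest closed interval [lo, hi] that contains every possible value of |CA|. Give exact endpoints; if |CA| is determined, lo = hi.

|CA| ∈ [25, 31]  (≈ [25.0000, 31.0000])

|AB| ∈ {42}
|AD| ∈ {3}
|CD| ∈ {28}
|BD| ∈ [39, 45]
|AC| ∈ [25, 31]
|BC| ∈ [11, 73]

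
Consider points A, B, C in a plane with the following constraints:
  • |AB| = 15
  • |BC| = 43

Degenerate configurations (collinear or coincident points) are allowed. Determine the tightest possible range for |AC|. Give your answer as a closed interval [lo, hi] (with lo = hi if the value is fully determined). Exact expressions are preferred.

|AC| ∈ [28, 58]  (≈ [28.0000, 58.0000])

|AB| ∈ {15}
|BC| ∈ {43}
|AC| ∈ [28, 58]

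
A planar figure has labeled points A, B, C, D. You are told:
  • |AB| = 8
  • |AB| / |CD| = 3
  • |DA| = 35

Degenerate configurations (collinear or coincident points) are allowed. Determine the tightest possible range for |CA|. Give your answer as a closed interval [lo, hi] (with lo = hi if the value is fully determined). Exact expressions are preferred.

|CA| ∈ [97/3, 113/3]  (≈ [32.3333, 37.6667])

|AB| ∈ {8}
|AD| ∈ {35}
|CD| ∈ {8/3}
|BD| ∈ [27, 43]
|AC| ∈ [97/3, 113/3]
|BC| ∈ [73/3, 137/3]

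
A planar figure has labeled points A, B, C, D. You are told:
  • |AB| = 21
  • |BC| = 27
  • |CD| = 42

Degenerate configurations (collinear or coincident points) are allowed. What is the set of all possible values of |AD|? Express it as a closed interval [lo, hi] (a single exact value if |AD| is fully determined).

|AB| ∈ {21}
|BC| ∈ {27}
|CD| ∈ {42}
|AC| ∈ [6, 48]
|BD| ∈ [15, 69]
|AD| ∈ [0, 90]

|AD| ∈ [0, 90]  (≈ [0.0000, 90.0000])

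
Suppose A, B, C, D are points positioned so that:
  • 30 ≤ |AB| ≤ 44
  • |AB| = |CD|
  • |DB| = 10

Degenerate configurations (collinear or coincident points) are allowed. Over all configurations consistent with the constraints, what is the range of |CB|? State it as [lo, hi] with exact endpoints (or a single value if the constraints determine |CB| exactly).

|AB| ∈ [30, 44]
|BD| ∈ {10}
|CD| ∈ [30, 44]
|AD| ∈ [20, 54]
|BC| ∈ [20, 54]
|AC| ∈ [0, 98]

|CB| ∈ [20, 54]  (≈ [20.0000, 54.0000])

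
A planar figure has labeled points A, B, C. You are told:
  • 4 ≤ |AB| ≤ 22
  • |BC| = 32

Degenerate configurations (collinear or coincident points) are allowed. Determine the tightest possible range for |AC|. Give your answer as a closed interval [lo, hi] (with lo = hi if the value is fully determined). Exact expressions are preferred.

|AB| ∈ [4, 22]
|BC| ∈ {32}
|AC| ∈ [10, 54]

|AC| ∈ [10, 54]  (≈ [10.0000, 54.0000])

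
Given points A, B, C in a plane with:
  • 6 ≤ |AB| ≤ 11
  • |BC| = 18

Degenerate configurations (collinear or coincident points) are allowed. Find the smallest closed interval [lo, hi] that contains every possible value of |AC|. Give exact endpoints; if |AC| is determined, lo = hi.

|AB| ∈ [6, 11]
|BC| ∈ {18}
|AC| ∈ [7, 29]

|AC| ∈ [7, 29]  (≈ [7.0000, 29.0000])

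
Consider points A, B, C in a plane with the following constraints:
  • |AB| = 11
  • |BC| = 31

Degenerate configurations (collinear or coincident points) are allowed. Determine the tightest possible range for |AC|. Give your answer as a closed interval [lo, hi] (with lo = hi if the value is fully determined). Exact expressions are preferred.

|AC| ∈ [20, 42]  (≈ [20.0000, 42.0000])

|AB| ∈ {11}
|BC| ∈ {31}
|AC| ∈ [20, 42]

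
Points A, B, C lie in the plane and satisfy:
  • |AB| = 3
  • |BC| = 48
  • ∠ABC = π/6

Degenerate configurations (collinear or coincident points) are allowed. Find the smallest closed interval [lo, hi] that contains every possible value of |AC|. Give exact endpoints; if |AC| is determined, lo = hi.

|AC| = 3·√(257 - 16·√(3))  (≈ 45.4267)

|AB| ∈ {3}
|BC| ∈ {48}
|AC| ∈ {3·√(257 - 16·√(3))}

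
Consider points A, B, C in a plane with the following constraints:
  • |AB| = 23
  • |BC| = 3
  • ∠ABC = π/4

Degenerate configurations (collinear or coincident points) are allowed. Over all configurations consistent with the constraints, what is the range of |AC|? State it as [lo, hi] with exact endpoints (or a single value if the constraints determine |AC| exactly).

|AB| ∈ {23}
|BC| ∈ {3}
|AC| ∈ {√(538 - 69·√(2))}

|AC| = √(538 - 69·√(2))  (≈ 20.9862)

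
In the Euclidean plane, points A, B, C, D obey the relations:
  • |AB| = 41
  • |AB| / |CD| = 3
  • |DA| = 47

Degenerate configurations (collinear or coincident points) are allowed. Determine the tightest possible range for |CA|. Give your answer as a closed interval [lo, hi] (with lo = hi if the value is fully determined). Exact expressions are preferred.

|CA| ∈ [100/3, 182/3]  (≈ [33.3333, 60.6667])

|AB| ∈ {41}
|AD| ∈ {47}
|CD| ∈ {41/3}
|BD| ∈ [6, 88]
|AC| ∈ [100/3, 182/3]
|BC| ∈ [0, 305/3]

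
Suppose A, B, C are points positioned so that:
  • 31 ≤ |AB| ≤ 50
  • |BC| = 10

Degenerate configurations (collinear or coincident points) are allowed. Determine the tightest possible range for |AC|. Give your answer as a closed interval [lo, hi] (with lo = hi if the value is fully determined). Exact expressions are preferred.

|AB| ∈ [31, 50]
|BC| ∈ {10}
|AC| ∈ [21, 60]

|AC| ∈ [21, 60]  (≈ [21.0000, 60.0000])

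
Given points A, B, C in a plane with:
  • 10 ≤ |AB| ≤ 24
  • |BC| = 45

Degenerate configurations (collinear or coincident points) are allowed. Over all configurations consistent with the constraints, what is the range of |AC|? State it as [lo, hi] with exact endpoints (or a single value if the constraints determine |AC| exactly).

|AC| ∈ [21, 69]  (≈ [21.0000, 69.0000])

|AB| ∈ [10, 24]
|BC| ∈ {45}
|AC| ∈ [21, 69]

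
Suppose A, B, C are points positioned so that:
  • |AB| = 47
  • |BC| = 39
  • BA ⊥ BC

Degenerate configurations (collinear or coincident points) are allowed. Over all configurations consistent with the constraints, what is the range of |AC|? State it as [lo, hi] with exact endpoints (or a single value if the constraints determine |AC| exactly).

|AC| = √(3730)  (≈ 61.0737)

|AB| ∈ {47}
|BC| ∈ {39}
|AC| ∈ {√(3730)}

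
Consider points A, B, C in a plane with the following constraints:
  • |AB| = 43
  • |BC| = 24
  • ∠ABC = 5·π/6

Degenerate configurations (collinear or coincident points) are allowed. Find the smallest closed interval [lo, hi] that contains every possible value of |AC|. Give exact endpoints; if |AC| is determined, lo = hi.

|AC| = √(1032·√(3) + 2425)  (≈ 64.9036)

|AB| ∈ {43}
|BC| ∈ {24}
|AC| ∈ {√(1032·√(3) + 2425)}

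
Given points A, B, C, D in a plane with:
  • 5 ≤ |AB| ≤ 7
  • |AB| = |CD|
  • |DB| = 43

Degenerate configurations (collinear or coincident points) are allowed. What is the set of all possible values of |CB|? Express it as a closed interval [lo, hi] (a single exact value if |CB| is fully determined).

|AB| ∈ [5, 7]
|BD| ∈ {43}
|CD| ∈ [5, 7]
|AD| ∈ [36, 50]
|BC| ∈ [36, 50]
|AC| ∈ [29, 57]

|CB| ∈ [36, 50]  (≈ [36.0000, 50.0000])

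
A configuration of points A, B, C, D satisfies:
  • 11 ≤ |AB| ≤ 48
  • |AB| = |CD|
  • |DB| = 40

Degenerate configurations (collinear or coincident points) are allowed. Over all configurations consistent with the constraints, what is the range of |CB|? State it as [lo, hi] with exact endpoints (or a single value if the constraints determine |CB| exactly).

|CB| ∈ [0, 88]  (≈ [0.0000, 88.0000])

|AB| ∈ [11, 48]
|BD| ∈ {40}
|CD| ∈ [11, 48]
|AD| ∈ [0, 88]
|BC| ∈ [0, 88]
|AC| ∈ [0, 136]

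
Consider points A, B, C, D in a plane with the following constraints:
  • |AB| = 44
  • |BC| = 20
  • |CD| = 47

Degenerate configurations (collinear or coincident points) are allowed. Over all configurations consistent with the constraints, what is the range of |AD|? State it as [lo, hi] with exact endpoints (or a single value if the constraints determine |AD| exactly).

|AB| ∈ {44}
|BC| ∈ {20}
|CD| ∈ {47}
|AC| ∈ [24, 64]
|BD| ∈ [27, 67]
|AD| ∈ [0, 111]

|AD| ∈ [0, 111]  (≈ [0.0000, 111.0000])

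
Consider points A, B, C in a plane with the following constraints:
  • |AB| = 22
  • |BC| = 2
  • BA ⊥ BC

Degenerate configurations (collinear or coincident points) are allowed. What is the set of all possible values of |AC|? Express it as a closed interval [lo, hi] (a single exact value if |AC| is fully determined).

|AB| ∈ {22}
|BC| ∈ {2}
|AC| ∈ {2·√(122)}

|AC| = 2·√(122)  (≈ 22.0907)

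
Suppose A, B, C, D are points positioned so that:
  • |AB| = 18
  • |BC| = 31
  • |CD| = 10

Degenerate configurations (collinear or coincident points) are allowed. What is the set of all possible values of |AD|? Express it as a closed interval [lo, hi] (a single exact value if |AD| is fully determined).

|AB| ∈ {18}
|BC| ∈ {31}
|CD| ∈ {10}
|AC| ∈ [13, 49]
|BD| ∈ [21, 41]
|AD| ∈ [3, 59]

|AD| ∈ [3, 59]  (≈ [3.0000, 59.0000])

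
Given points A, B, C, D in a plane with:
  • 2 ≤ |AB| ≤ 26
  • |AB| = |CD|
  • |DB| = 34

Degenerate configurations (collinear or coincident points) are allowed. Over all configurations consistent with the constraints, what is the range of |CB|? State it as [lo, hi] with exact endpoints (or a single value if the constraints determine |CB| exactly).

|AB| ∈ [2, 26]
|BD| ∈ {34}
|CD| ∈ [2, 26]
|AD| ∈ [8, 60]
|BC| ∈ [8, 60]
|AC| ∈ [0, 86]

|CB| ∈ [8, 60]  (≈ [8.0000, 60.0000])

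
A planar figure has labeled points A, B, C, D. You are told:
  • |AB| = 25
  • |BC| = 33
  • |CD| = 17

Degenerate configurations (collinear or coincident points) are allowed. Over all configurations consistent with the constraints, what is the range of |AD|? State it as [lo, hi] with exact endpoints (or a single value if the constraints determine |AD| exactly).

|AB| ∈ {25}
|BC| ∈ {33}
|CD| ∈ {17}
|AC| ∈ [8, 58]
|BD| ∈ [16, 50]
|AD| ∈ [0, 75]

|AD| ∈ [0, 75]  (≈ [0.0000, 75.0000])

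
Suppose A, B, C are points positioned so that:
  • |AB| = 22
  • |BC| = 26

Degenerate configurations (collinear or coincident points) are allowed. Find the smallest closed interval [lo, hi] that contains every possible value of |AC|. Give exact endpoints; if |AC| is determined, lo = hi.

|AB| ∈ {22}
|BC| ∈ {26}
|AC| ∈ [4, 48]

|AC| ∈ [4, 48]  (≈ [4.0000, 48.0000])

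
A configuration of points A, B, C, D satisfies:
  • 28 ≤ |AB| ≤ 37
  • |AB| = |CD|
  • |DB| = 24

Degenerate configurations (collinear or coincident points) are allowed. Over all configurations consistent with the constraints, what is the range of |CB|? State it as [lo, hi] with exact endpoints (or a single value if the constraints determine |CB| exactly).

|CB| ∈ [4, 61]  (≈ [4.0000, 61.0000])

|AB| ∈ [28, 37]
|BD| ∈ {24}
|CD| ∈ [28, 37]
|AD| ∈ [4, 61]
|BC| ∈ [4, 61]
|AC| ∈ [0, 98]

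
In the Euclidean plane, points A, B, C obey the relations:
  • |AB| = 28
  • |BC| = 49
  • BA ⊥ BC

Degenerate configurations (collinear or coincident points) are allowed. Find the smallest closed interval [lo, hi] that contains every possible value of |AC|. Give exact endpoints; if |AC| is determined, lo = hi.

|AC| = 7·√(65)  (≈ 56.4358)

|AB| ∈ {28}
|BC| ∈ {49}
|AC| ∈ {7·√(65)}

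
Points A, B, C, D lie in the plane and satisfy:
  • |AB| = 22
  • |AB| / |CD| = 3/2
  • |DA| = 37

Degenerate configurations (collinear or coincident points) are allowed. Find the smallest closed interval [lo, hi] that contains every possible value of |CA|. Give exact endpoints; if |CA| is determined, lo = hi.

|AB| ∈ {22}
|AD| ∈ {37}
|CD| ∈ {44/3}
|BD| ∈ [15, 59]
|AC| ∈ [67/3, 155/3]
|BC| ∈ [1/3, 221/3]

|CA| ∈ [67/3, 155/3]  (≈ [22.3333, 51.6667])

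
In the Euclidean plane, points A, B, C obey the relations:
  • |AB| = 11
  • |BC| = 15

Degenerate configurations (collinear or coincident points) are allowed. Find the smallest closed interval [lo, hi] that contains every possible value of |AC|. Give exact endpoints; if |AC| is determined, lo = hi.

|AB| ∈ {11}
|BC| ∈ {15}
|AC| ∈ [4, 26]

|AC| ∈ [4, 26]  (≈ [4.0000, 26.0000])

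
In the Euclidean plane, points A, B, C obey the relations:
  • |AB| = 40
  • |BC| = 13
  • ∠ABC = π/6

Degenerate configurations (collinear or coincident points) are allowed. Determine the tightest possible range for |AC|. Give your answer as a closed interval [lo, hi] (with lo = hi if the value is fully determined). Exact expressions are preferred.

|AC| = √(1769 - 520·√(3))  (≈ 29.4675)

|AB| ∈ {40}
|BC| ∈ {13}
|AC| ∈ {√(1769 - 520·√(3))}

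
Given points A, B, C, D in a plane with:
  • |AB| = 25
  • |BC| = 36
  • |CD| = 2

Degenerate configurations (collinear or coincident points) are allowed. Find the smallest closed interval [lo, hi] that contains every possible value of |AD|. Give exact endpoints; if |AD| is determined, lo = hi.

|AB| ∈ {25}
|BC| ∈ {36}
|CD| ∈ {2}
|AC| ∈ [11, 61]
|BD| ∈ [34, 38]
|AD| ∈ [9, 63]

|AD| ∈ [9, 63]  (≈ [9.0000, 63.0000])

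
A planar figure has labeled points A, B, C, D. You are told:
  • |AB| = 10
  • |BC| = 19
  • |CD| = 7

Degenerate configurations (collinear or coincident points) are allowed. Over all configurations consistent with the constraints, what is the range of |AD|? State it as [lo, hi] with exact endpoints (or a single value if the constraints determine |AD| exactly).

|AD| ∈ [2, 36]  (≈ [2.0000, 36.0000])

|AB| ∈ {10}
|BC| ∈ {19}
|CD| ∈ {7}
|AC| ∈ [9, 29]
|BD| ∈ [12, 26]
|AD| ∈ [2, 36]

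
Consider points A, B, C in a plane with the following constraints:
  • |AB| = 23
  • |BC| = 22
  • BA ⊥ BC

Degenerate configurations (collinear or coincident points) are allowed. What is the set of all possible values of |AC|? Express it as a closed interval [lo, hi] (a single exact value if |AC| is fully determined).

|AB| ∈ {23}
|BC| ∈ {22}
|AC| ∈ {√(1013)}

|AC| = √(1013)  (≈ 31.8277)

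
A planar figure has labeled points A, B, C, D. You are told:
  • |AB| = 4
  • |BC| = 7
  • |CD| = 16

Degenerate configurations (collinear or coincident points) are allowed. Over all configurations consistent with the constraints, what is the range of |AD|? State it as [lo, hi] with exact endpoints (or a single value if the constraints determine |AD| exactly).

|AB| ∈ {4}
|BC| ∈ {7}
|CD| ∈ {16}
|AC| ∈ [3, 11]
|BD| ∈ [9, 23]
|AD| ∈ [5, 27]

|AD| ∈ [5, 27]  (≈ [5.0000, 27.0000])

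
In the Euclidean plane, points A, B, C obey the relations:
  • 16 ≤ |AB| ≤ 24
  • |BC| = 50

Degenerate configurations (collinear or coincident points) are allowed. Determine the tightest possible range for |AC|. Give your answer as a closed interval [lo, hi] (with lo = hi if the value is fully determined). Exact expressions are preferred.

|AB| ∈ [16, 24]
|BC| ∈ {50}
|AC| ∈ [26, 74]

|AC| ∈ [26, 74]  (≈ [26.0000, 74.0000])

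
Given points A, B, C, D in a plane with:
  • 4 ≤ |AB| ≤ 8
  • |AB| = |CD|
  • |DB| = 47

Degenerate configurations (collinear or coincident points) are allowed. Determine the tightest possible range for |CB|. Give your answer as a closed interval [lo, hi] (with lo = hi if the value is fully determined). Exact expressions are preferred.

|CB| ∈ [39, 55]  (≈ [39.0000, 55.0000])

|AB| ∈ [4, 8]
|BD| ∈ {47}
|CD| ∈ [4, 8]
|AD| ∈ [39, 55]
|BC| ∈ [39, 55]
|AC| ∈ [31, 63]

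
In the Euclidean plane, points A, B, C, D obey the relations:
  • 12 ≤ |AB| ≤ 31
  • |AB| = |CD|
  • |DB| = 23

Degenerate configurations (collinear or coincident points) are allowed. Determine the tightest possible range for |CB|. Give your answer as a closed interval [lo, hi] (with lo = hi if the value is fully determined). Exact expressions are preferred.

|AB| ∈ [12, 31]
|BD| ∈ {23}
|CD| ∈ [12, 31]
|AD| ∈ [0, 54]
|BC| ∈ [0, 54]
|AC| ∈ [0, 85]

|CB| ∈ [0, 54]  (≈ [0.0000, 54.0000])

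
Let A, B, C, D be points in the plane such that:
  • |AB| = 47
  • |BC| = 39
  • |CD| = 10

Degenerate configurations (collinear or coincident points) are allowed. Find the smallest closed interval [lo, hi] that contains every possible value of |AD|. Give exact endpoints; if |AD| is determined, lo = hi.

|AB| ∈ {47}
|BC| ∈ {39}
|CD| ∈ {10}
|AC| ∈ [8, 86]
|BD| ∈ [29, 49]
|AD| ∈ [0, 96]

|AD| ∈ [0, 96]  (≈ [0.0000, 96.0000])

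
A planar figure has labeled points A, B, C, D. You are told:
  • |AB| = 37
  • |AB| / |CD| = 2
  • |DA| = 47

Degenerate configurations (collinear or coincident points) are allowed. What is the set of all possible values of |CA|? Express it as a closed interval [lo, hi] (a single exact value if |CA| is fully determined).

|AB| ∈ {37}
|AD| ∈ {47}
|CD| ∈ {37/2}
|BD| ∈ [10, 84]
|AC| ∈ [57/2, 131/2]
|BC| ∈ [0, 205/2]

|CA| ∈ [57/2, 131/2]  (≈ [28.5000, 65.5000])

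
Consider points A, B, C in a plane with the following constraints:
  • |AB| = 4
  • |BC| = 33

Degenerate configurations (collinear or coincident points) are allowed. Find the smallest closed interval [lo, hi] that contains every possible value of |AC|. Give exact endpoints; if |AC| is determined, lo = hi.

|AC| ∈ [29, 37]  (≈ [29.0000, 37.0000])

|AB| ∈ {4}
|BC| ∈ {33}
|AC| ∈ [29, 37]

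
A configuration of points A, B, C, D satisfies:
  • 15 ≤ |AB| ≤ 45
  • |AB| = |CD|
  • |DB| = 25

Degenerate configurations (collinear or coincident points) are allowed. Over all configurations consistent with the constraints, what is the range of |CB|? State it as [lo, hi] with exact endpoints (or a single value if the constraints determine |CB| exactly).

|AB| ∈ [15, 45]
|BD| ∈ {25}
|CD| ∈ [15, 45]
|AD| ∈ [0, 70]
|BC| ∈ [0, 70]
|AC| ∈ [0, 115]

|CB| ∈ [0, 70]  (≈ [0.0000, 70.0000])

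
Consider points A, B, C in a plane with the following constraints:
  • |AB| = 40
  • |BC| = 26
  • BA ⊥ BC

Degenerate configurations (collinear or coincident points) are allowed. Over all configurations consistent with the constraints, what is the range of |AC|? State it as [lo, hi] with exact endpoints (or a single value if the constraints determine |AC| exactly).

|AC| = 2·√(569)  (≈ 47.7074)

|AB| ∈ {40}
|BC| ∈ {26}
|AC| ∈ {2·√(569)}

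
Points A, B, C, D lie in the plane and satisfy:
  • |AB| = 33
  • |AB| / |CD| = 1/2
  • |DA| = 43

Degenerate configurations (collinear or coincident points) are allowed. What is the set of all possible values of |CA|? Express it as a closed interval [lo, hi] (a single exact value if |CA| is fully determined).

|CA| ∈ [23, 109]  (≈ [23.0000, 109.0000])

|AB| ∈ {33}
|AD| ∈ {43}
|CD| ∈ {66}
|BD| ∈ [10, 76]
|AC| ∈ [23, 109]
|BC| ∈ [0, 142]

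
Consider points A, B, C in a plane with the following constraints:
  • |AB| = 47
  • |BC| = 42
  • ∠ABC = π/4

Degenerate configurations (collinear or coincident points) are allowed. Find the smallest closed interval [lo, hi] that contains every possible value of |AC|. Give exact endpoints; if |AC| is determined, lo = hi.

|AB| ∈ {47}
|BC| ∈ {42}
|AC| ∈ {√(3973 - 1974·√(2))}

|AC| = √(3973 - 1974·√(2))  (≈ 34.3707)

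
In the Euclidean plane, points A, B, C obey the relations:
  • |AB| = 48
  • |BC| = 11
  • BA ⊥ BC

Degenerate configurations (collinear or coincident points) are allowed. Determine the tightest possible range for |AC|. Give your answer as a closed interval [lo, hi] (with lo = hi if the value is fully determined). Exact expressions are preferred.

|AB| ∈ {48}
|BC| ∈ {11}
|AC| ∈ {5·√(97)}

|AC| = 5·√(97)  (≈ 49.2443)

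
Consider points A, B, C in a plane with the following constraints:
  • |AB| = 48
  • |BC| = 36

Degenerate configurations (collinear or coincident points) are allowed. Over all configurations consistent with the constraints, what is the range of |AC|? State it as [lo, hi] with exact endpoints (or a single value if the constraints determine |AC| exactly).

|AC| ∈ [12, 84]  (≈ [12.0000, 84.0000])

|AB| ∈ {48}
|BC| ∈ {36}
|AC| ∈ [12, 84]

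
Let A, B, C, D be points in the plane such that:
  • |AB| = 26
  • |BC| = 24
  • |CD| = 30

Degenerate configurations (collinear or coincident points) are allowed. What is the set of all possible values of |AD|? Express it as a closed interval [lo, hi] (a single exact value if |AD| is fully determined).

|AB| ∈ {26}
|BC| ∈ {24}
|CD| ∈ {30}
|AC| ∈ [2, 50]
|BD| ∈ [6, 54]
|AD| ∈ [0, 80]

|AD| ∈ [0, 80]  (≈ [0.0000, 80.0000])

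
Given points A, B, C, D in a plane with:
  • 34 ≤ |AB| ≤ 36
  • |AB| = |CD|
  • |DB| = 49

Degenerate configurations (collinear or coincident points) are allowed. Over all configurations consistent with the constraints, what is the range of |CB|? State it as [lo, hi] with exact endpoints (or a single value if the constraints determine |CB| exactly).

|CB| ∈ [13, 85]  (≈ [13.0000, 85.0000])

|AB| ∈ [34, 36]
|BD| ∈ {49}
|CD| ∈ [34, 36]
|AD| ∈ [13, 85]
|BC| ∈ [13, 85]
|AC| ∈ [0, 121]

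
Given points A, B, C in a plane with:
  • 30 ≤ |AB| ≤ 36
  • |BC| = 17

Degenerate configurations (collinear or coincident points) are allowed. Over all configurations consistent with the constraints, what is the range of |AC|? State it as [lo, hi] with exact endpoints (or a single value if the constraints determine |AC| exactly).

|AB| ∈ [30, 36]
|BC| ∈ {17}
|AC| ∈ [13, 53]

|AC| ∈ [13, 53]  (≈ [13.0000, 53.0000])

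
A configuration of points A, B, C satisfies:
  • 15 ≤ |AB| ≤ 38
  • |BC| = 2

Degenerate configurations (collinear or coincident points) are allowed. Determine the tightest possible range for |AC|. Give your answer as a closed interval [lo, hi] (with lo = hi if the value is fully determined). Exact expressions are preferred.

|AB| ∈ [15, 38]
|BC| ∈ {2}
|AC| ∈ [13, 40]

|AC| ∈ [13, 40]  (≈ [13.0000, 40.0000])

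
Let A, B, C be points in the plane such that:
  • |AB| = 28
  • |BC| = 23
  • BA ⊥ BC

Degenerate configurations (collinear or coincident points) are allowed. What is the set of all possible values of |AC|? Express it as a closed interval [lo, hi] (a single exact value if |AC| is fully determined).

|AB| ∈ {28}
|BC| ∈ {23}
|AC| ∈ {√(1313)}

|AC| = √(1313)  (≈ 36.2353)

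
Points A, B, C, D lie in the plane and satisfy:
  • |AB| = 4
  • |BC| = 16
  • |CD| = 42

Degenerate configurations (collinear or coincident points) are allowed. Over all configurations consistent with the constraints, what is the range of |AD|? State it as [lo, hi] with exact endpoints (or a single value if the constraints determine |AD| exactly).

|AD| ∈ [22, 62]  (≈ [22.0000, 62.0000])

|AB| ∈ {4}
|BC| ∈ {16}
|CD| ∈ {42}
|AC| ∈ [12, 20]
|BD| ∈ [26, 58]
|AD| ∈ [22, 62]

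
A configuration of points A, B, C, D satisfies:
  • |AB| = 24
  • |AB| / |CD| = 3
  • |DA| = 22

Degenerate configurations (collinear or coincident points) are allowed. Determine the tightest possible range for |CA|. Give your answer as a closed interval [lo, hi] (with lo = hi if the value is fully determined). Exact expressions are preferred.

|CA| ∈ [14, 30]  (≈ [14.0000, 30.0000])

|AB| ∈ {24}
|AD| ∈ {22}
|CD| ∈ {8}
|BD| ∈ [2, 46]
|AC| ∈ [14, 30]
|BC| ∈ [0, 54]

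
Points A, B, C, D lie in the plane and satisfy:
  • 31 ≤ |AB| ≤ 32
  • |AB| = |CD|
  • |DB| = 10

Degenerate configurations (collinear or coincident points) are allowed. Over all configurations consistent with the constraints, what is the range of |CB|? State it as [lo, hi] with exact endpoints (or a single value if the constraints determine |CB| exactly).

|AB| ∈ [31, 32]
|BD| ∈ {10}
|CD| ∈ [31, 32]
|AD| ∈ [21, 42]
|BC| ∈ [21, 42]
|AC| ∈ [0, 74]

|CB| ∈ [21, 42]  (≈ [21.0000, 42.0000])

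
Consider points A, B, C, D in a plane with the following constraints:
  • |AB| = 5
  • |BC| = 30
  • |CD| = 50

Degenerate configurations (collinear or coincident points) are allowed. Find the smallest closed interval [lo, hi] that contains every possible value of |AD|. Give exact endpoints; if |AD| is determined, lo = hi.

|AB| ∈ {5}
|BC| ∈ {30}
|CD| ∈ {50}
|AC| ∈ [25, 35]
|BD| ∈ [20, 80]
|AD| ∈ [15, 85]

|AD| ∈ [15, 85]  (≈ [15.0000, 85.0000])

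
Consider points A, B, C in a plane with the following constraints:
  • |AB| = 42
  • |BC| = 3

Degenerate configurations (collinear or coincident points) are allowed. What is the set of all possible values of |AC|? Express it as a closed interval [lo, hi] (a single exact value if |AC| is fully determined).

|AB| ∈ {42}
|BC| ∈ {3}
|AC| ∈ [39, 45]

|AC| ∈ [39, 45]  (≈ [39.0000, 45.0000])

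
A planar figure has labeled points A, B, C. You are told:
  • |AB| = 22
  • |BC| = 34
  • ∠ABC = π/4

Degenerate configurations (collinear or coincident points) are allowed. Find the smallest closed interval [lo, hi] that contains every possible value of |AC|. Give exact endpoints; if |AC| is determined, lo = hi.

|AC| = 2·√(410 - 187·√(2))  (≈ 24.1282)

|AB| ∈ {22}
|BC| ∈ {34}
|AC| ∈ {2·√(410 - 187·√(2))}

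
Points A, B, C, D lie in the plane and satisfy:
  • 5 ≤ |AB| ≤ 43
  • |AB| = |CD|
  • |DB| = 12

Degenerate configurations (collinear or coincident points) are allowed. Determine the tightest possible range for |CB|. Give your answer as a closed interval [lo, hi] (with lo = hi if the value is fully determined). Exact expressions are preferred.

|AB| ∈ [5, 43]
|BD| ∈ {12}
|CD| ∈ [5, 43]
|AD| ∈ [0, 55]
|BC| ∈ [0, 55]
|AC| ∈ [0, 98]

|CB| ∈ [0, 55]  (≈ [0.0000, 55.0000])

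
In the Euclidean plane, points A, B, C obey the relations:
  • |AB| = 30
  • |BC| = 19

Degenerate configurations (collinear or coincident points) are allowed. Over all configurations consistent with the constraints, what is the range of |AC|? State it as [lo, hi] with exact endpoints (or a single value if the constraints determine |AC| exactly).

|AB| ∈ {30}
|BC| ∈ {19}
|AC| ∈ [11, 49]

|AC| ∈ [11, 49]  (≈ [11.0000, 49.0000])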